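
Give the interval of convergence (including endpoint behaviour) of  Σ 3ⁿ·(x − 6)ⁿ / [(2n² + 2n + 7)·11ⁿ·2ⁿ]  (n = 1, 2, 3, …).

[-4/3, 40/3]

The ratio of consecutive coefficients is [(2n² + 2n + 7)/(2(n+1)² + 2(n+1) + 7)] · 3/(11·2) → 3/22.
Convergence for |x − 6| · 3/22 < 1, i.e. |x − 6| < 22/3. So R = 22/3.
At x = 40/3: the terms are on the order of 1/n², so the series converges absolutely by comparison with the p-series (p = 2 > 1).
Check x = -4/3: the terms are on the order of 1/n², so the series converges absolutely by comparison with the p-series (p = 2 > 1).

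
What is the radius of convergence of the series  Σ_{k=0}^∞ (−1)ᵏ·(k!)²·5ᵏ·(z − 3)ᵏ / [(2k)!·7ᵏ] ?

R = 28/5

By the ratio test, |a_{k+1}/a_k| = (k+1)²/[(2k+1)·(2k+2)] · 5/7 → 5/28.
The series converges when 5/28 · |z − 3| < 1, giving R = 28/5.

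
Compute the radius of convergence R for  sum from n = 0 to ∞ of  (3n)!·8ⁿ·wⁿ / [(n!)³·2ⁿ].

Ratio test: |a_{n+1}/a_n| = (3n+1)·(3n+2)·(3n+3)/(n+1)³ · 8/2 → 108 as n → ∞.
Thus R = 1/(108) = 1/108.

R = 1/108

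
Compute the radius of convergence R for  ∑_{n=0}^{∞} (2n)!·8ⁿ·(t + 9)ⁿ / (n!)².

R = 1/32

The ratio of consecutive coefficients is (2n+1)·(2n+2)/(n+1)² · 8 → 32.
The series converges when 32 · |t + 9| < 1, giving R = 1/32.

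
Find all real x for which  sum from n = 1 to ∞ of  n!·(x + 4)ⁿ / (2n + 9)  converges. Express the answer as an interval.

Apply the ratio test: |a_{n+1}| / |a_n| = (n+1) · (2n + 9)/(2(n+1) + 9), which tends to ∞ as n → ∞.
The terms grow without bound for any (x + 4) ≠ 0, so R = 0 (convergence only at x = -4).

{-4}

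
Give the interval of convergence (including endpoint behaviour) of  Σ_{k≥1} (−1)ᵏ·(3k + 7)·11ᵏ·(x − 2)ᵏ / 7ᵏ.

By the ratio test, |a_{k+1}/a_k| = [(3(k+1) + 7)/(3k + 7)] · 11/7 → 11/7.
Convergence for |x − 2| · 11/7 < 1, i.e. |x − 2| < 7/11. So R = 7/11.
Check x = 29/11: the terms do not tend to 0, so the series diverges.
At x = 15/11: the k-th term does not approach 0; divergence by the term test.

(15/11, 29/11)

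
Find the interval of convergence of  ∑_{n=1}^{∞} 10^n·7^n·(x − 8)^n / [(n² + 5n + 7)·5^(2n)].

[107/14, 117/14]

Apply the ratio test: |a_{n+1}| / |a_n| = [(n² + 5n + 7)/((n+1)² + 5(n+1) + 7)] · 10·7/25, which tends to 14/5 as n → ∞.
The series converges when 14/5 · |x − 8| < 1, giving R = 5/14.
Check x = 117/14: absolute convergence follows by limit comparison with Σ 1/n².
Check x = 107/14: the terms are on the order of 1/n², so the series converges absolutely by comparison with the p-series (p = 2 > 1).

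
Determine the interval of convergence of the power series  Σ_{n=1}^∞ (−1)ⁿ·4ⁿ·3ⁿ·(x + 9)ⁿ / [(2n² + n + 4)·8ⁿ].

The ratio of consecutive coefficients is [(2n² + n + 4)/(2(n+1)² + (n+1) + 4)] · 4·3/8 → 3/2.
The series converges when 3/2 · |x + 9| < 1, giving R = 2/3.
Endpoint x = -25/3: absolute convergence follows by limit comparison with Σ 1/n².
Check x = -29/3: absolute convergence follows by limit comparison with Σ 1/n².

[-29/3, -25/3]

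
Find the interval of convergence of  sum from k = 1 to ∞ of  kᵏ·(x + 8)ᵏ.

Root test: |a_k|^(1/k) = k → ∞.
The root grows without bound, so R = 0 (convergence only at x = -8).

{-8}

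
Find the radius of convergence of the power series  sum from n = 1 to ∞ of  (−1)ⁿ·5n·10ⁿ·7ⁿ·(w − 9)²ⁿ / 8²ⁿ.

Apply the ratio test: |a_{n+1}| / |a_n| = [5(n+1)/5n] · 10·7/64, which tends to 35/32 as n → ∞.
Since the exponent of (w − 9) increases by 2 each term, convergence requires |w − 9|² < 32/35, hence R = 4√70/35.

R = 4√70/35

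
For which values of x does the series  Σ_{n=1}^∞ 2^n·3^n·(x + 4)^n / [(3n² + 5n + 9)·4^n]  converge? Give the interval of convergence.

[-14/3, -10/3]

Ratio test: |a_{n+1}/a_n| = [(3n² + 5n + 9)/(3(n+1)² + 5(n+1) + 9)] · 2·3/4 → 3/2 as n → ∞.
Hence the series converges for |x + 4| < 1/(3/2) = 2/3, so the radius of convergence is 2/3.
At x = -10/3: the series is dominated by a constant times Σ 1/n², which converges (p = 2 > 1).
Endpoint x = -14/3: the terms are on the order of 1/n², so the series converges absolutely by comparison with the p-series (p = 2 > 1).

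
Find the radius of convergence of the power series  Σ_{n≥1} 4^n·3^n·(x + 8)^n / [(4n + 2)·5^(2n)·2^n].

Ratio test: |a_{n+1}/a_n| = [(4n + 2)/(4(n+1) + 2)] · 4·3/(25·2) → 6/25 as n → ∞.
Thus R = 1/(6/25) = 25/6.

R = 25/6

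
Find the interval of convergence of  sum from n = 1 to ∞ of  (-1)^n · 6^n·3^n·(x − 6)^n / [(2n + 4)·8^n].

Ratio test: |a_{n+1}/a_n| = [(2n + 4)/(2(n+1) + 4)] · 6·3/8 → 9/4 as n → ∞.
Hence the series converges for |x − 6| < 1/(9/4) = 4/9, so the radius of convergence is 4/9.
Check x = 58/9: an alternating series whose terms decrease to 0 in absolute value, so it converges by the Leibniz criterion.
Check x = 50/9: the terms are asymptotic to a nonzero constant times 1/n, so the series diverges by limit comparison with Σ 1/n.

(50/9, 58/9]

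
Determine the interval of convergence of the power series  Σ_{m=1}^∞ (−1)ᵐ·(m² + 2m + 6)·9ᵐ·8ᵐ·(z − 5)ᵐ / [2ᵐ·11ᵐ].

(169/36, 191/36)

Ratio test: |a_{m+1}/a_m| = [((m+1)² + 2(m+1) + 6)/(m² + 2m + 6)] · 9·8/(2·11) → 36/11 as m → ∞.
Thus R = 1/(36/11) = 11/36.
Check z = 191/36: the m-th term does not approach 0; divergence by the term test.
Endpoint z = 169/36: the terms have absolute value of order m², which does not tend to 0, so the series diverges by the divergence test.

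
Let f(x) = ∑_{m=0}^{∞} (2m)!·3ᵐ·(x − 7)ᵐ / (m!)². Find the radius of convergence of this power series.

R = 1/12

By the ratio test, |a_{m+1}/a_m| = (2m+1)·(2m+2)/(m+1)² · 3 → 12.
The series converges when 12 · |x − 7| < 1, giving R = 1/12.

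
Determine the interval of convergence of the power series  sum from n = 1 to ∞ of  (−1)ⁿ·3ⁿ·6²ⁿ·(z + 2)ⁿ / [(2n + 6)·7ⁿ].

Ratio test: |a_{n+1}/a_n| = [(2n + 6)/(2(n+1) + 6)] · 3·36/7 → 108/7 as n → ∞.
Hence the series converges for |z + 2| < 1/(108/7) = 7/108, so the radius of convergence is 7/108.
Check z = -209/108: the terms alternate in sign and decrease monotonically to 0 in absolute value (size ~ c/n), so the alternating series test gives convergence.
When z = -223/108, comparison with the harmonic series Σ 1/n shows the series diverges.

(-223/108, -209/108]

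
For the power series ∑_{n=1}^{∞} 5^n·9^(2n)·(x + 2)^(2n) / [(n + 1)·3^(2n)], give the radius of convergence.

Ratio test: |a_{n+1}/a_n| = [(n + 1)/((n+1) + 1)] · 5·81/9 → 45 as n → ∞.
Writing y = (x + 2)², the series in y has radius 1/45, so |x + 2| < √(1/45) and R = √5/15.

R = √5/15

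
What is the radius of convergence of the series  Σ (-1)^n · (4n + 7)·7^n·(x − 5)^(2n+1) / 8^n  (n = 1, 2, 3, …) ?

R = 2√14/7

By the ratio test, |a_{n+1}/a_n| = [(4(n+1) + 7)/(4n + 7)] · 7/8 → 7/8.
Successive powers of (x − 5) differ by 2, so the series converges when |x − 5|² · 7/8 < 1, i.e. |x − 5| < √(8/7). So R = 2√14/7.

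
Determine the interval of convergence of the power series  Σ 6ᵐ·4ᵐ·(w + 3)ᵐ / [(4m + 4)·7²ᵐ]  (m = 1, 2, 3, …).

[-121/24, -23/24)

The ratio of consecutive coefficients is [(4m + 4)/(4(m+1) + 4)] · 6·4/49 → 24/49.
Thus R = 1/(24/49) = 49/24.
At w = -23/24: comparison with the harmonic series Σ 1/m shows the series diverges.
Endpoint w = -121/24: convergence follows from the alternating series test (terms decrease monotonically to 0).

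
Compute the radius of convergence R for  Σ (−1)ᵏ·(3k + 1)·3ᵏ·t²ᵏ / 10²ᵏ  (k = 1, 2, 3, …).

R = 10√3/3

Ratio test: |a_{k+1}/a_k| = [(3(k+1) + 1)/(3k + 1)] · 3/100 → 3/100 as k → ∞.
Writing y = t², the series in y has radius 100/3, so |t| < √(100/3) and R = 10√3/3.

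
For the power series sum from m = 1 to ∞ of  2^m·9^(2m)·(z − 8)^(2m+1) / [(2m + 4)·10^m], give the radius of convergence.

By the ratio test, |a_{m+1}/a_m| = [(2m + 4)/(2(m+1) + 4)] · 2·81/10 → 81/5.
Successive powers of (z − 8) differ by 2, so the series converges when |z − 8|² · 81/5 < 1, i.e. |z − 8| < √(5/81). So R = √5/9.

R = √5/9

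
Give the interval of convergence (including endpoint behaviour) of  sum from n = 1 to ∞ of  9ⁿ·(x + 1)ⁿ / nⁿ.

(−∞, ∞)

By the Cauchy root test, |a_n|^(1/n) = 9/n → 0.
Since the n-th root of |a_n| tends to 0, the series converges for all real x; R = ∞.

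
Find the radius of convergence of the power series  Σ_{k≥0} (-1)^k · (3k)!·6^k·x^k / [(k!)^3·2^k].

Ratio test: |a_{k+1}/a_k| = (3k+1)·(3k+2)·(3k+3)/(k+1)³ · 6/2 → 81 as k → ∞.
Hence the series converges for |x| < 1/(81) = 1/81, so the radius of convergence is 1/81.

R = 1/81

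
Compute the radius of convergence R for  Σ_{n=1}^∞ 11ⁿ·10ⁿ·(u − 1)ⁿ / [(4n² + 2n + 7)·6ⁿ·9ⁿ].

The ratio of consecutive coefficients is [(4n² + 2n + 7)/(4(n+1)² + 2(n+1) + 7)] · 11·10/(6·9) → 55/27.
Thus R = 1/(55/27) = 27/55.

R = 27/55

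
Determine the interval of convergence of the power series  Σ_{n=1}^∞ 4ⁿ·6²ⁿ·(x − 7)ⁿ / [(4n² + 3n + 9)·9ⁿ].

[111/16, 113/16]

By the ratio test, |a_{n+1}/a_n| = [(4n² + 3n + 9)/(4(n+1)² + 3(n+1) + 9)] · 4·36/9 → 16.
Thus R = 1/(16) = 1/16.
Endpoint x = 113/16: the series is dominated by a constant times Σ 1/n², which converges (p = 2 > 1).
Endpoint x = 111/16: the series is dominated by a constant times Σ 1/n², which converges (p = 2 > 1).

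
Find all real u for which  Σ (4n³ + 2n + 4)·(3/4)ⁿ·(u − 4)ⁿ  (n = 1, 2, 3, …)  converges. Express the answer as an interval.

(8/3, 16/3)

By the ratio test, |a_{n+1}/a_n| = [(4(n+1)³ + 2(n+1) + 4)/(4n³ + 2n + 4)] · 3/4 → 3/4.
Hence the series converges for |u − 4| < 1/(3/4) = 4/3, so the radius of convergence is 4/3.
Endpoint u = 16/3: the terms do not tend to 0, so the series diverges.
When u = 8/3, the terms have absolute value of order n³, which does not tend to 0, so the series diverges by the divergence test.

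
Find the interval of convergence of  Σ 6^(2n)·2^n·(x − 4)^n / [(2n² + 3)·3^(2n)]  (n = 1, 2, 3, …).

[31/8, 33/8]

By the ratio test, |a_{n+1}/a_n| = [(2n² + 3)/(2(n+1)² + 3)] · 36·2/9 → 8.
Convergence for |x − 4| · 8 < 1, i.e. |x − 4| < 1/8. So R = 1/8.
At x = 33/8: the series is dominated by a constant times Σ 1/n², which converges (p = 2 > 1).
When x = 31/8, the series is dominated by a constant times Σ 1/n², which converges (p = 2 > 1).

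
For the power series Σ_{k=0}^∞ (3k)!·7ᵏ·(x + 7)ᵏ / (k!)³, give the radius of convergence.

R = 1/189

Apply the ratio test: |a_{k+1}| / |a_k| = (3k+1)·(3k+2)·(3k+3)/(k+1)³ · 7, which tends to 189 as k → ∞.
Convergence for |x + 7| · 189 < 1, i.e. |x + 7| < 1/189. So R = 1/189.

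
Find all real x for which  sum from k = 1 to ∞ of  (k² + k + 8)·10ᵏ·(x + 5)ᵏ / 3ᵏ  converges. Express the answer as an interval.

Ratio test: |a_{k+1}/a_k| = [((k+1)² + (k+1) + 8)/(k² + k + 8)] · 10/3 → 10/3 as k → ∞.
Thus R = 1/(10/3) = 3/10.
Check x = -47/10: the terms have absolute value of order k², which does not tend to 0, so the series diverges by the divergence test.
Check x = -53/10: the terms do not tend to 0, so the series diverges.

(-53/10, -47/10)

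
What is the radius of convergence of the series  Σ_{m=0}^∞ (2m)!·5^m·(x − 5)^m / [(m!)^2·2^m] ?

Ratio test: |a_{m+1}/a_m| = (2m+1)·(2m+2)/(m+1)² · 5/2 → 10 as m → ∞.
Thus R = 1/(10) = 1/10.

R = 1/10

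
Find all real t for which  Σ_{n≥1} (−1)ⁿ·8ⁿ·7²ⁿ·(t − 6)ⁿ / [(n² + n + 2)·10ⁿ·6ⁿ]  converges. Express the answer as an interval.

Ratio test: |a_{n+1}/a_n| = [(n² + n + 2)/((n+1)² + (n+1) + 2)] · 8·49/(10·6) → 98/15 as n → ∞.
Thus R = 1/(98/15) = 15/98.
Check t = 603/98: absolute convergence follows by limit comparison with Σ 1/n².
Endpoint t = 573/98: the terms are on the order of 1/n², so the series converges absolutely by comparison with the p-series (p = 2 > 1).

[573/98, 603/98]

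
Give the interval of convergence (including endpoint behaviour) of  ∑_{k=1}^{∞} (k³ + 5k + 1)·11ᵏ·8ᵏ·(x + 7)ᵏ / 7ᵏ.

(-623/88, -609/88)

The ratio of consecutive coefficients is [((k+1)³ + 5(k+1) + 1)/(k³ + 5k + 1)] · 11·8/7 → 88/7.
Hence the series converges for |x + 7| < 1/(88/7) = 7/88, so the radius of convergence is 7/88.
Endpoint x = -609/88: the terms do not tend to 0, so the series diverges.
At x = -623/88: the k-th term does not approach 0; divergence by the term test.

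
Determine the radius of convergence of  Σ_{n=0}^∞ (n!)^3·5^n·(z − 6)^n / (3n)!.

Ratio test: |a_{n+1}/a_n| = (n+1)³/[(3n+1)·(3n+2)·(3n+3)] · 5 → 5/27 as n → ∞.
Thus R = 1/(5/27) = 27/5.

R = 27/5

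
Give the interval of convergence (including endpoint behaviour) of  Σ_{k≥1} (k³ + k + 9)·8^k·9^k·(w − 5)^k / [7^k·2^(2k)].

(83/18, 97/18)

By the ratio test, |a_{k+1}/a_k| = [((k+1)³ + (k+1) + 9)/(k³ + k + 9)] · 8·9/(7·4) → 18/7.
Hence the series converges for |w − 5| < 1/(18/7) = 7/18, so the radius of convergence is 7/18.
When w = 97/18, the terms do not tend to 0, so the series diverges.
At w = 83/18: the terms have absolute value of order k³, which does not tend to 0, so the series diverges by the divergence test.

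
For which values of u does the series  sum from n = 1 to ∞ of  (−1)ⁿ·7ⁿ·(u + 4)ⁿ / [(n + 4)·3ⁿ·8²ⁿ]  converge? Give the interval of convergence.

(-220/7, 164/7]

Ratio test: |a_{n+1}/a_n| = [(n + 4)/((n+1) + 4)] · 7/(3·64) → 7/192 as n → ∞.
Convergence for |u + 4| · 7/192 < 1, i.e. |u + 4| < 192/7. So R = 192/7.
Endpoint u = 164/7: an alternating series whose terms decrease to 0 in absolute value, so it converges by the Leibniz criterion.
Endpoint u = -220/7: the terms behave like c/n; limit comparison with the harmonic series gives divergence.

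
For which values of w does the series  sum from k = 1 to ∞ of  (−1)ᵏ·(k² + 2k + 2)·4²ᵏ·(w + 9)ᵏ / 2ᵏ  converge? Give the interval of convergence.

(-73/8, -71/8)

The ratio of consecutive coefficients is [((k+1)² + 2(k+1) + 2)/(k² + 2k + 2)] · 16/2 → 8.
Convergence for |w + 9| · 8 < 1, i.e. |w + 9| < 1/8. So R = 1/8.
Endpoint w = -71/8: the terms have absolute value of order k², which does not tend to 0, so the series diverges by the divergence test.
When w = -73/8, the terms do not tend to 0, so the series diverges.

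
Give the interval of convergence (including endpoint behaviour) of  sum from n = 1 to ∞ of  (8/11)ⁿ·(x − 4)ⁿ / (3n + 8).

[21/8, 43/8)

Ratio test: |a_{n+1}/a_n| = [(3n + 8)/(3(n+1) + 8)] · 8/11 → 8/11 as n → ∞.
Hence the series converges for |x − 4| < 1/(8/11) = 11/8, so the radius of convergence is 11/8.
Endpoint x = 43/8: the terms behave like c/n; limit comparison with the harmonic series gives divergence.
Endpoint x = 21/8: the terms alternate in sign and decrease monotonically to 0 in absolute value (size ~ c/n), so the alternating series test gives convergence.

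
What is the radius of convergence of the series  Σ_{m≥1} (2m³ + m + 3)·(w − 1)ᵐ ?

R = 1

Ratio test: |a_{m+1}/a_m| = (2(m+1)³ + (m+1) + 3)/(2m³ + m + 3) → 1 as m → ∞.
So the series converges when |w − 1| < 1 and diverges when |w − 1| > 1; R = 1.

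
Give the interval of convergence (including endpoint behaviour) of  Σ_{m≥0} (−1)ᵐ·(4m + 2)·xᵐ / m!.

Ratio test: |a_{m+1}/a_m| = (4(m+1) + 2)/(4m + 2) · 1/(m+1) → 0 as m → ∞.
Since the limit is 0 < 1 for every x, the series converges on all of ℝ and R = ∞.

(−∞, ∞)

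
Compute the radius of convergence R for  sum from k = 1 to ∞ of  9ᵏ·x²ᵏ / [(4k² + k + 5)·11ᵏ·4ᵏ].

R = 2√11/3

Ratio test: |a_{k+1}/a_k| = [(4k² + k + 5)/(4(k+1)² + (k+1) + 5)] · 9/(11·4) → 9/44 as k → ∞.
Since the exponent of x increases by 2 each term, convergence requires |x|² < 44/9, hence R = 2√11/3.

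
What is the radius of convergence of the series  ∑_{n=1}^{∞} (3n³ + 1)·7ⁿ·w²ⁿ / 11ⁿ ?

Ratio test: |a_{n+1}/a_n| = [(3(n+1)³ + 1)/(3n³ + 1)] · 7/11 → 7/11 as n → ∞.
Successive powers of w differ by 2, so the series converges when |w|² · 7/11 < 1, i.e. |w| < √(11/7). So R = √77/7.

R = √77/7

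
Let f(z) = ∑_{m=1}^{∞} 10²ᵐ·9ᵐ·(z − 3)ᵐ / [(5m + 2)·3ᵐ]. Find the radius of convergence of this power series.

Ratio test: |a_{m+1}/a_m| = [(5m + 2)/(5(m+1) + 2)] · 100·9/3 → 300 as m → ∞.
Convergence for |z − 3| · 300 < 1, i.e. |z − 3| < 1/300. So R = 1/300.

R = 1/300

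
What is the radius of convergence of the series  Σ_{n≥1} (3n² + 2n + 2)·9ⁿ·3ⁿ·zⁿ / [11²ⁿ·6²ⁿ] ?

Ratio test: |a_{n+1}/a_n| = [(3(n+1)² + 2(n+1) + 2)/(3n² + 2n + 2)] · 9·3/(121·36) → 3/484 as n → ∞.
Thus R = 1/(3/484) = 484/3.

R = 484/3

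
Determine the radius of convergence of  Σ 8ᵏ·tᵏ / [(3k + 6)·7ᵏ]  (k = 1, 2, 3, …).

R = 7/8

The ratio of consecutive coefficients is [(3k + 6)/(3(k+1) + 6)] · 8/7 → 8/7.
Convergence for |t| · 8/7 < 1, i.e. |t| < 7/8. So R = 7/8.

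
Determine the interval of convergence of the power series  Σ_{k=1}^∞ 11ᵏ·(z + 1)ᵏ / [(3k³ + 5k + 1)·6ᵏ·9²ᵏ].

[-497/11, 475/11]

Apply the ratio test: |a_{k+1}| / |a_k| = [(3k³ + 5k + 1)/(3(k+1)³ + 5(k+1) + 1)] · 11/(6·81), which tends to 11/486 as k → ∞.
Thus R = 1/(11/486) = 486/11.
Check z = 475/11: the terms are on the order of 1/k³, so the series converges absolutely by comparison with the p-series (p = 3 > 1).
At z = -497/11: absolute convergence follows by limit comparison with Σ 1/k³.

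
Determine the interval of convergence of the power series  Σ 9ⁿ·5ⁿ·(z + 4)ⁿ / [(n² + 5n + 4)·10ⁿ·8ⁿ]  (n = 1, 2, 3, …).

Apply the ratio test: |a_{n+1}| / |a_n| = [(n² + 5n + 4)/((n+1)² + 5(n+1) + 4)] · 9·5/(10·8), which tends to 9/16 as n → ∞.
Convergence for |z + 4| · 9/16 < 1, i.e. |z + 4| < 16/9. So R = 16/9.
When z = -20/9, the terms are on the order of 1/n², so the series converges absolutely by comparison with the p-series (p = 2 > 1).
Check z = -52/9: absolute convergence follows by limit comparison with Σ 1/n².

[-52/9, -20/9]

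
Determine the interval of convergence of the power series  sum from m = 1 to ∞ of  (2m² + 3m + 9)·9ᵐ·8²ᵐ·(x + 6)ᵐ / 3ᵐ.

By the ratio test, |a_{m+1}/a_m| = [(2(m+1)² + 3(m+1) + 9)/(2m² + 3m + 9)] · 9·64/3 → 192.
Convergence for |x + 6| · 192 < 1, i.e. |x + 6| < 1/192. So R = 1/192.
When x = -1151/192, the terms have absolute value of order m², which does not tend to 0, so the series diverges by the divergence test.
At x = -1153/192: the terms have absolute value of order m², which does not tend to 0, so the series diverges by the divergence test.

(-1153/192, -1151/192)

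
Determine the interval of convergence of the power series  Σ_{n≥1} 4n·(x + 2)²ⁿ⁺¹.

(-3, -1)

Ratio test: |a_{n+1}/a_n| = 4(n+1)/4n → 1 as n → ∞.
Since the exponent of (x + 2) increases by 2 each term, convergence requires |x + 2|² < 1, hence R = 1.
Check x = -1: the n-th term does not approach 0; divergence by the term test.
When x = -3, the terms have absolute value of order n, which does not tend to 0, so the series diverges by the divergence test.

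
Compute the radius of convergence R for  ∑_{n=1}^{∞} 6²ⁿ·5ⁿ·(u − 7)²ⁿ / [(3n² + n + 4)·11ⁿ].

The ratio of consecutive coefficients is [(3n² + n + 4)/(3(n+1)² + (n+1) + 4)] · 36·5/11 → 180/11.
Since the exponent of (u − 7) increases by 2 each term, convergence requires |u − 7|² < 11/180, hence R = √55/30.

R = √55/30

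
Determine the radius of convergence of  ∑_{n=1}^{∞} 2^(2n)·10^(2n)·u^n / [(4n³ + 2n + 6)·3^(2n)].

R = 9/400

Ratio test: |a_{n+1}/a_n| = [(4n³ + 2n + 6)/(4(n+1)³ + 2(n+1) + 6)] · 4·100/9 → 400/9 as n → ∞.
Thus R = 1/(400/9) = 9/400.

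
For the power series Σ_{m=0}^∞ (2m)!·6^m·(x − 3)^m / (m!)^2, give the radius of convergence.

Apply the ratio test: |a_{m+1}| / |a_m| = (2m+1)·(2m+2)/(m+1)² · 6, which tends to 24 as m → ∞.
Convergence for |x − 3| · 24 < 1, i.e. |x − 3| < 1/24. So R = 1/24.

R = 1/24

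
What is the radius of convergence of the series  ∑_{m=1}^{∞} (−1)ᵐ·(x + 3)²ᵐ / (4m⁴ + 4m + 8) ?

Apply the ratio test: |a_{m+1}| / |a_m| = (4m⁴ + 4m + 8)/(4(m+1)⁴ + 4(m+1) + 8), which tends to 1 as m → ∞.
Successive powers of (x + 3) differ by 2, so the series converges when |x + 3|² · 1 < 1, i.e. |x + 3| < √(1) = 1. So R = 1.

R = 1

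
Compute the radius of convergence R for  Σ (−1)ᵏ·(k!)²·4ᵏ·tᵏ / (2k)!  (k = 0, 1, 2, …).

R = 1

The ratio of consecutive coefficients is (k+1)²/[(2k+1)·(2k+2)] · 4 → 1.
Hence R = 1.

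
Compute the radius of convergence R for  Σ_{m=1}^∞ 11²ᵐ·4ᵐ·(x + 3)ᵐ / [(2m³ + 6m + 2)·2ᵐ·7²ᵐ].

Ratio test: |a_{m+1}/a_m| = [(2m³ + 6m + 2)/(2(m+1)³ + 6(m+1) + 2)] · 121·4/(2·49) → 242/49 as m → ∞.
Thus R = 1/(242/49) = 49/242.

R = 49/242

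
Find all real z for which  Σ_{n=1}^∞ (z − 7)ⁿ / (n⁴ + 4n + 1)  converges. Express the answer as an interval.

[6, 8]

The ratio of consecutive coefficients is (n⁴ + 4n + 1)/((n+1)⁴ + 4(n+1) + 1) → 1.
Convergence for |z − 7| < 1, so R = 1.
At z = 8: the terms are on the order of 1/n⁴, so the series converges absolutely by comparison with the p-series (p = 4 > 1).
Check z = 6: the series is dominated by a constant times Σ 1/n⁴, which converges (p = 4 > 1).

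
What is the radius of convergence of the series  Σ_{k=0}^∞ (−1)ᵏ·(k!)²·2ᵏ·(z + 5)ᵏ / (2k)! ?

Apply the ratio test: |a_{k+1}| / |a_k| = (k+1)²/[(2k+1)·(2k+2)] · 2, which tends to 1/2 as k → ∞.
Hence the series converges for |z + 5| < 1/(1/2) = 2, so the radius of convergence is 2.

R = 2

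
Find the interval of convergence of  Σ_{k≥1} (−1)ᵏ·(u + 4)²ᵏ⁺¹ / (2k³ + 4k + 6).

Ratio test: |a_{k+1}/a_k| = (2k³ + 4k + 6)/(2(k+1)³ + 4(k+1) + 6) → 1 as k → ∞.
Writing y = (u + 4)², the series in y has radius 1, so |u + 4| < √(1) = 1 and R = 1.
Endpoint u = -3: absolute convergence follows by limit comparison with Σ 1/k³.
Check u = -5: absolute convergence follows by limit comparison with Σ 1/k³.

[-5, -3]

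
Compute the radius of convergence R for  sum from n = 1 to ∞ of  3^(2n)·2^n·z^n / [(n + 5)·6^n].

R = 1/3

By the ratio test, |a_{n+1}/a_n| = [(n + 5)/((n+1) + 5)] · 9·2/6 → 3.
Thus R = 1/(3) = 1/3.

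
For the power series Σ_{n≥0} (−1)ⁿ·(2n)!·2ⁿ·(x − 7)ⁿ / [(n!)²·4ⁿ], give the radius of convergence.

By the ratio test, |a_{n+1}/a_n| = (2n+1)·(2n+2)/(n+1)² · 2/4 → 2.
The series converges when 2 · |x − 7| < 1, giving R = 1/2.

R = 1/2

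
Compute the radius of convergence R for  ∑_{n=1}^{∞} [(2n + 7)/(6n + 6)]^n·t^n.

R = 3

By the Cauchy root test, |a_n|^(1/n) = (2n + 7)/(6n + 6) → 1/3.
Convergence for |t| · 1/3 < 1, i.e. |t| < 3. So R = 3.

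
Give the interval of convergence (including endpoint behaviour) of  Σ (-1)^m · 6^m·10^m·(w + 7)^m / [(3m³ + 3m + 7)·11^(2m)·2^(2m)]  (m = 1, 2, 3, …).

The ratio of consecutive coefficients is [(3m³ + 3m + 7)/(3(m+1)³ + 3(m+1) + 7)] · 6·10/(121·4) → 15/121.
The series converges when 15/121 · |w + 7| < 1, giving R = 121/15.
When w = 16/15, absolute convergence follows by limit comparison with Σ 1/m³.
Endpoint w = -226/15: the terms are on the order of 1/m³, so the series converges absolutely by comparison with the p-series (p = 3 > 1).

[-226/15, 16/15]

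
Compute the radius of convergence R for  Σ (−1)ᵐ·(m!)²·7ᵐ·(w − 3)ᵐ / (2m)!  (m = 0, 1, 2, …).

R = 4/7

Ratio test: |a_{m+1}/a_m| = (m+1)²/[(2m+1)·(2m+2)] · 7 → 7/4 as m → ∞.
Convergence for |w − 3| · 7/4 < 1, i.e. |w − 3| < 4/7. So R = 4/7.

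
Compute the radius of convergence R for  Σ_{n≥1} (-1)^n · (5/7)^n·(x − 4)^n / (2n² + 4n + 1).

The ratio of consecutive coefficients is [(2n² + 4n + 1)/(2(n+1)² + 4(n+1) + 1)] · 5/7 → 5/7.
Hence the series converges for |x − 4| < 1/(5/7) = 7/5, so the radius of convergence is 7/5.

R = 7/5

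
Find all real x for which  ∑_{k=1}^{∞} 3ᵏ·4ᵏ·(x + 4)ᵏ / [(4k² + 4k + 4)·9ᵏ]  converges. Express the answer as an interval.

The ratio of consecutive coefficients is [(4k² + 4k + 4)/(4(k+1)² + 4(k+1) + 4)] · 3·4/9 → 4/3.
The series converges when 4/3 · |x + 4| < 1, giving R = 3/4.
Endpoint x = -13/4: the terms are on the order of 1/k², so the series converges absolutely by comparison with the p-series (p = 2 > 1).
When x = -19/4, absolute convergence follows by limit comparison with Σ 1/k².

[-19/4, -13/4]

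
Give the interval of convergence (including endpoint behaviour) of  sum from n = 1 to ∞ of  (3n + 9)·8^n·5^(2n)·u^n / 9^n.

(-9/200, 9/200)

The ratio of consecutive coefficients is [(3(n+1) + 9)/(3n + 9)] · 8·25/9 → 200/9.
Convergence for |u| · 200/9 < 1, i.e. |u| < 9/200. So R = 9/200.
Endpoint u = 9/200: the terms have absolute value of order n, which does not tend to 0, so the series diverges by the divergence test.
Check u = -9/200: the terms do not tend to 0, so the series diverges.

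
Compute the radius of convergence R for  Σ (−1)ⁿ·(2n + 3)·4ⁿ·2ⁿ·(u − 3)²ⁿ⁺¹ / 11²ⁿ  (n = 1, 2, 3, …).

R = 11√2/4

By the ratio test, |a_{n+1}/a_n| = [(2(n+1) + 3)/(2n + 3)] · 4·2/121 → 8/121.
Since the exponent of (u − 3) increases by 2 each term, convergence requires |u − 3|² < 121/8, hence R = 11√2/4.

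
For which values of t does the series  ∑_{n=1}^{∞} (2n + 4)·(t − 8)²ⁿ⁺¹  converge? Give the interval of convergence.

Ratio test: |a_{n+1}/a_n| = (2(n+1) + 4)/(2n + 4) → 1 as n → ∞.
Writing y = (t − 8)², the series in y has radius 1, so |t − 8| < √(1) = 1 and R = 1.
When t = 9, the terms have absolute value of order n, which does not tend to 0, so the series diverges by the divergence test.
When t = 7, the terms do not tend to 0, so the series diverges.

(7, 9)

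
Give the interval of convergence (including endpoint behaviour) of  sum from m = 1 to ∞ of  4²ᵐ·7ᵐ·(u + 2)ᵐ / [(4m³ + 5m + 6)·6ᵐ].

[-115/56, -109/56]

The ratio of consecutive coefficients is [(4m³ + 5m + 6)/(4(m+1)³ + 5(m+1) + 6)] · 16·7/6 → 56/3.
Convergence for |u + 2| · 56/3 < 1, i.e. |u + 2| < 3/56. So R = 3/56.
Endpoint u = -109/56: absolute convergence follows by limit comparison with Σ 1/m³.
Check u = -115/56: the terms are on the order of 1/m³, so the series converges absolutely by comparison with the p-series (p = 3 > 1).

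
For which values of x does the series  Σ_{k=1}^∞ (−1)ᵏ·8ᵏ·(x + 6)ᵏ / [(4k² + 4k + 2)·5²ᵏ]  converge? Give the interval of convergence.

[-73/8, -23/8]

The ratio of consecutive coefficients is [(4k² + 4k + 2)/(4(k+1)² + 4(k+1) + 2)] · 8/25 → 8/25.
Convergence for |x + 6| · 8/25 < 1, i.e. |x + 6| < 25/8. So R = 25/8.
When x = -23/8, the terms are on the order of 1/k², so the series converges absolutely by comparison with the p-series (p = 2 > 1).
When x = -73/8, the series is dominated by a constant times Σ 1/k², which converges (p = 2 > 1).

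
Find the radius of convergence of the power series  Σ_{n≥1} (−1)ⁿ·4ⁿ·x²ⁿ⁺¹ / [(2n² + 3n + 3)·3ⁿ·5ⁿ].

R = √15/2

The ratio of consecutive coefficients is [(2n² + 3n + 3)/(2(n+1)² + 3(n+1) + 3)] · 4/(3·5) → 4/15.
Writing y = x², the series in y has radius 15/4, so |x| < √(15/4) and R = √15/2.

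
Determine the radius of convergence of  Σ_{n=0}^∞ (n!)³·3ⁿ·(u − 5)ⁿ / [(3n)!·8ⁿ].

R = 72

Ratio test: |a_{n+1}/a_n| = (n+1)³/[(3n+1)·(3n+2)·(3n+3)] · 3/8 → 1/72 as n → ∞.
Thus R = 1/(1/72) = 72.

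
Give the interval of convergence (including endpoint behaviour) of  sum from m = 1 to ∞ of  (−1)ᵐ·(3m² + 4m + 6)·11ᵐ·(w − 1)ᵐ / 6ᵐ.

(5/11, 17/11)

By the ratio test, |a_{m+1}/a_m| = [(3(m+1)² + 4(m+1) + 6)/(3m² + 4m + 6)] · 11/6 → 11/6.
Hence the series converges for |w − 1| < 1/(11/6) = 6/11, so the radius of convergence is 6/11.
Check w = 17/11: the terms have absolute value of order m², which does not tend to 0, so the series diverges by the divergence test.
Check w = 5/11: the m-th term does not approach 0; divergence by the term test.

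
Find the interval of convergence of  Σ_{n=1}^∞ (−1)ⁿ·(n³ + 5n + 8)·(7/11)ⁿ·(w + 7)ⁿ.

(-60/7, -38/7)

Ratio test: |a_{n+1}/a_n| = [((n+1)³ + 5(n+1) + 8)/(n³ + 5n + 8)] · 7/11 → 7/11 as n → ∞.
Hence the series converges for |w + 7| < 1/(7/11) = 11/7, so the radius of convergence is 11/7.
Check w = -38/7: the terms do not tend to 0, so the series diverges.
Endpoint w = -60/7: the n-th term does not approach 0; divergence by the term test.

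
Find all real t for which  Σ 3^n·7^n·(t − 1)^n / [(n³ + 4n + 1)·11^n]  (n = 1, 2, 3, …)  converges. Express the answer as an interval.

Apply the ratio test: |a_{n+1}| / |a_n| = [(n³ + 4n + 1)/((n+1)³ + 4(n+1) + 1)] · 3·7/11, which tends to 21/11 as n → ∞.
The series converges when 21/11 · |t − 1| < 1, giving R = 11/21.
When t = 32/21, the series is dominated by a constant times Σ 1/n³, which converges (p = 3 > 1).
Endpoint t = 10/21: the terms are on the order of 1/n³, so the series converges absolutely by comparison with the p-series (p = 3 > 1).

[10/21, 32/21]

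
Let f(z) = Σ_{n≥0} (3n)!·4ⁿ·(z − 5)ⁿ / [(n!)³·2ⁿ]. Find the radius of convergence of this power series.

R = 1/54

The ratio of consecutive coefficients is (3n+1)·(3n+2)·(3n+3)/(n+1)³ · 4/2 → 54.
Convergence for |z − 5| · 54 < 1, i.e. |z − 5| < 1/54. So R = 1/54.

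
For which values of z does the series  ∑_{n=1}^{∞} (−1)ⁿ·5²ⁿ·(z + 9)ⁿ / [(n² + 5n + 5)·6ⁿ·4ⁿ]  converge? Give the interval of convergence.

Ratio test: |a_{n+1}/a_n| = [(n² + 5n + 5)/((n+1)² + 5(n+1) + 5)] · 25/(6·4) → 25/24 as n → ∞.
Hence the series converges for |z + 9| < 1/(25/24) = 24/25, so the radius of convergence is 24/25.
At z = -201/25: absolute convergence follows by limit comparison with Σ 1/n².
Check z = -249/25: absolute convergence follows by limit comparison with Σ 1/n².

[-249/25, -201/25]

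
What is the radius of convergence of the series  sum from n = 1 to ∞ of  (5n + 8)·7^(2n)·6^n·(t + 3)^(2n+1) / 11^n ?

The ratio of consecutive coefficients is [(5(n+1) + 8)/(5n + 8)] · 49·6/11 → 294/11.
Writing y = (t + 3)², the series in y has radius 11/294, so |t + 3| < √(11/294) and R = √66/42.

R = √66/42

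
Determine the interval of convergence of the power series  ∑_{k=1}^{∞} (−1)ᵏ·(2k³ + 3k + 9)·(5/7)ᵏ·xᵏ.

Apply the ratio test: |a_{k+1}| / |a_k| = [(2(k+1)³ + 3(k+1) + 9)/(2k³ + 3k + 9)] · 5/7, which tends to 5/7 as k → ∞.
Hence the series converges for |x| < 1/(5/7) = 7/5, so the radius of convergence is 7/5.
At x = 7/5: the terms have absolute value of order k³, which does not tend to 0, so the series diverges by the divergence test.
At x = -7/5: the terms have absolute value of order k³, which does not tend to 0, so the series diverges by the divergence test.

(-7/5, 7/5)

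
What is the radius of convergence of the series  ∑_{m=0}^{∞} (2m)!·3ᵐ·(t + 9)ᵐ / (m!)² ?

Apply the ratio test: |a_{m+1}| / |a_m| = (2m+1)·(2m+2)/(m+1)² · 3, which tends to 12 as m → ∞.
Thus R = 1/(12) = 1/12.

R = 1/12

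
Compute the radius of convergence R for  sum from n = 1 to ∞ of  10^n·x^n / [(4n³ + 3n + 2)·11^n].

By the ratio test, |a_{n+1}/a_n| = [(4n³ + 3n + 2)/(4(n+1)³ + 3(n+1) + 2)] · 10/11 → 10/11.
The series converges when 10/11 · |x| < 1, giving R = 11/10.

R = 11/10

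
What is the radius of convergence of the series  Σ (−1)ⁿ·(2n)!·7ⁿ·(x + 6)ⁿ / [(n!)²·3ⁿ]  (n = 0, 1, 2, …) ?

Ratio test: |a_{n+1}/a_n| = (2n+1)·(2n+2)/(n+1)² · 7/3 → 28/3 as n → ∞.
Convergence for |x + 6| · 28/3 < 1, i.e. |x + 6| < 3/28. So R = 3/28.

R = 3/28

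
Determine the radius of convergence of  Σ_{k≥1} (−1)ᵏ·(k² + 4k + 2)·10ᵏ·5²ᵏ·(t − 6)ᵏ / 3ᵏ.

R = 3/250

By the ratio test, |a_{k+1}/a_k| = [((k+1)² + 4(k+1) + 2)/(k² + 4k + 2)] · 10·25/3 → 250/3.
Hence the series converges for |t − 6| < 1/(250/3) = 3/250, so the radius of convergence is 3/250.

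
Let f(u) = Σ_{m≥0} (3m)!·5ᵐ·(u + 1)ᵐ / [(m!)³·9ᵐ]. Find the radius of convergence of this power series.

R = 1/15

Apply the ratio test: |a_{m+1}| / |a_m| = (3m+1)·(3m+2)·(3m+3)/(m+1)³ · 5/9, which tends to 15 as m → ∞.
Thus R = 1/(15) = 1/15.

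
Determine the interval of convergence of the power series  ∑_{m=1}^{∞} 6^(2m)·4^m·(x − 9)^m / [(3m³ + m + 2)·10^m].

The ratio of consecutive coefficients is [(3m³ + m + 2)/(3(m+1)³ + (m+1) + 2)] · 36·4/10 → 72/5.
Hence the series converges for |x − 9| < 1/(72/5) = 5/72, so the radius of convergence is 5/72.
Endpoint x = 653/72: absolute convergence follows by limit comparison with Σ 1/m³.
When x = 643/72, absolute convergence follows by limit comparison with Σ 1/m³.

[643/72, 653/72]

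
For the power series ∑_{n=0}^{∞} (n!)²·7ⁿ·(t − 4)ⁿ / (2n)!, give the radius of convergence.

R = 4/7

By the ratio test, |a_{n+1}/a_n| = (n+1)²/[(2n+1)·(2n+2)] · 7 → 7/4.
The series converges when 7/4 · |t − 4| < 1, giving R = 4/7.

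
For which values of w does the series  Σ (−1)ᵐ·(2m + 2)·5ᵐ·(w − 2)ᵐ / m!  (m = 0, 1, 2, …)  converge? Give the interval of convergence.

By the ratio test, |a_{m+1}/a_m| = (2(m+1) + 2)/(2m + 2) · 5 · 1/(m+1) → 0.
Since the limit is 0 < 1 for every w, the series converges on all of ℝ and R = ∞.

(−∞, ∞)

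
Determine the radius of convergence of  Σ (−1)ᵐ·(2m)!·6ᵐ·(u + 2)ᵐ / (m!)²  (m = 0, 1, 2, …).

R = 1/24

Ratio test: |a_{m+1}/a_m| = (2m+1)·(2m+2)/(m+1)² · 6 → 24 as m → ∞.
Convergence for |u + 2| · 24 < 1, i.e. |u + 2| < 1/24. So R = 1/24.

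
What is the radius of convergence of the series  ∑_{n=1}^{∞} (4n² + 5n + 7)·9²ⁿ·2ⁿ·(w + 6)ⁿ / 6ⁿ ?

Apply the ratio test: |a_{n+1}| / |a_n| = [(4(n+1)² + 5(n+1) + 7)/(4n² + 5n + 7)] · 81·2/6, which tends to 27 as n → ∞.
Hence the series converges for |w + 6| < 1/(27) = 1/27, so the radius of convergence is 1/27.

R = 1/27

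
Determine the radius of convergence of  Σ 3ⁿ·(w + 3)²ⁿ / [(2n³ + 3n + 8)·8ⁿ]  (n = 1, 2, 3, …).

R = 2√6/3

By the ratio test, |a_{n+1}/a_n| = [(2n³ + 3n + 8)/(2(n+1)³ + 3(n+1) + 8)] · 3/8 → 3/8.
Successive powers of (w + 3) differ by 2, so the series converges when |w + 3|² · 3/8 < 1, i.e. |w + 3| < √(8/3). So R = 2√6/3.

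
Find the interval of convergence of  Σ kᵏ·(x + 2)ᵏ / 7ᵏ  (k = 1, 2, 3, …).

{-2}

By the Cauchy root test, |a_k|^(1/k) = k/7 → ∞.
The root grows without bound, so R = 0 (convergence only at x = -2).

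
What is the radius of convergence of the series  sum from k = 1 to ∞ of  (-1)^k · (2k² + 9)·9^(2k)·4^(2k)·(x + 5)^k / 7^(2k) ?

The ratio of consecutive coefficients is [(2(k+1)² + 9)/(2k² + 9)] · 81·16/49 → 1296/49.
Thus R = 1/(1296/49) = 49/1296.

R = 49/1296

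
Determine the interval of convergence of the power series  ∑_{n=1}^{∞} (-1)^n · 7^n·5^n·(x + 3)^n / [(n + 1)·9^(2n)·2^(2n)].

The ratio of consecutive coefficients is [(n + 1)/((n+1) + 1)] · 7·5/(81·4) → 35/324.
The series converges when 35/324 · |x + 3| < 1, giving R = 324/35.
When x = 219/35, an alternating series whose terms decrease to 0 in absolute value, so it converges by the Leibniz criterion.
At x = -429/35: the terms are asymptotic to a nonzero constant times 1/n, so the series diverges by limit comparison with Σ 1/n.

(-429/35, 219/35]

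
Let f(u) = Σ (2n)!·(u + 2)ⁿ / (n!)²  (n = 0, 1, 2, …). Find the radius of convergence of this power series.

R = 1/4

Ratio test: |a_{n+1}/a_n| = (2n+1)·(2n+2)/(n+1)² → 4 as n → ∞.
Thus R = 1/(4) = 1/4.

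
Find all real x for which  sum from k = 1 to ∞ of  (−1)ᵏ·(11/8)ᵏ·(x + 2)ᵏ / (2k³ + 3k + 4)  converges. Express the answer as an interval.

[-30/11, -14/11]

The ratio of consecutive coefficients is [(2k³ + 3k + 4)/(2(k+1)³ + 3(k+1) + 4)] · 11/8 → 11/8.
Convergence for |x + 2| · 11/8 < 1, i.e. |x + 2| < 8/11. So R = 8/11.
When x = -14/11, the series is dominated by a constant times Σ 1/k³, which converges (p = 3 > 1).
When x = -30/11, the series is dominated by a constant times Σ 1/k³, which converges (p = 3 > 1).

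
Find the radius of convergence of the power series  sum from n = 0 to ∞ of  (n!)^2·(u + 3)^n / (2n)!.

R = 4

Ratio test: |a_{n+1}/a_n| = (n+1)²/[(2n+1)·(2n+2)] → 1/4 as n → ∞.
The series converges when 1/4 · |u + 3| < 1, giving R = 4.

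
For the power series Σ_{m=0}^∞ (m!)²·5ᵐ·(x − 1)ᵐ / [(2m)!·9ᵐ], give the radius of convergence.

R = 36/5

By the ratio test, |a_{m+1}/a_m| = (m+1)²/[(2m+1)·(2m+2)] · 5/9 → 5/36.
The series converges when 5/36 · |x − 1| < 1, giving R = 36/5.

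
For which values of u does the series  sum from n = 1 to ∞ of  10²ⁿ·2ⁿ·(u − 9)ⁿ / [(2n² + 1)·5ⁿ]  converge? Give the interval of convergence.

[359/40, 361/40]

By the ratio test, |a_{n+1}/a_n| = [(2n² + 1)/(2(n+1)² + 1)] · 100·2/5 → 40.
Convergence for |u − 9| · 40 < 1, i.e. |u − 9| < 1/40. So R = 1/40.
Endpoint u = 361/40: the terms are on the order of 1/n², so the series converges absolutely by comparison with the p-series (p = 2 > 1).
At u = 359/40: absolute convergence follows by limit comparison with Σ 1/n².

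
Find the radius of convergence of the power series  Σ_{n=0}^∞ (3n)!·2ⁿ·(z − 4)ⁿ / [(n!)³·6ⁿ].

R = 1/9

The ratio of consecutive coefficients is (3n+1)·(3n+2)·(3n+3)/(n+1)³ · 2/6 → 9.
Convergence for |z − 4| · 9 < 1, i.e. |z − 4| < 1/9. So R = 1/9.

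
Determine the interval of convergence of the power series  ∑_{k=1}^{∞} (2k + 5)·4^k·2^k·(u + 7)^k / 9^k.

(-65/8, -47/8)

Apply the ratio test: |a_{k+1}| / |a_k| = [(2(k+1) + 5)/(2k + 5)] · 4·2/9, which tends to 8/9 as k → ∞.
Thus R = 1/(8/9) = 9/8.
Check u = -47/8: the terms have absolute value of order k, which does not tend to 0, so the series diverges by the divergence test.
Endpoint u = -65/8: the k-th term does not approach 0; divergence by the term test.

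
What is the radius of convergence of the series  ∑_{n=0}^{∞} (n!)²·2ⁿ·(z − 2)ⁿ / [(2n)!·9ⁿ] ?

R = 18

Ratio test: |a_{n+1}/a_n| = (n+1)²/[(2n+1)·(2n+2)] · 2/9 → 1/18 as n → ∞.
Convergence for |z − 2| · 1/18 < 1, i.e. |z − 2| < 18. So R = 18.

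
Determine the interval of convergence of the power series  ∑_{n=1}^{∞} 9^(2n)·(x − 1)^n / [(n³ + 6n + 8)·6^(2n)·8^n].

Ratio test: |a_{n+1}/a_n| = [(n³ + 6n + 8)/((n+1)³ + 6(n+1) + 8)] · 81/(36·8) → 9/32 as n → ∞.
Hence the series converges for |x − 1| < 1/(9/32) = 32/9, so the radius of convergence is 32/9.
At x = 41/9: absolute convergence follows by limit comparison with Σ 1/n³.
At x = -23/9: absolute convergence follows by limit comparison with Σ 1/n³.

[-23/9, 41/9]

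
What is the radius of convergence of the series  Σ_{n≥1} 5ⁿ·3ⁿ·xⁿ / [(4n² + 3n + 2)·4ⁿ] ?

R = 4/15

Ratio test: |a_{n+1}/a_n| = [(4n² + 3n + 2)/(4(n+1)² + 3(n+1) + 2)] · 5·3/4 → 15/4 as n → ∞.
Thus R = 1/(15/4) = 4/15.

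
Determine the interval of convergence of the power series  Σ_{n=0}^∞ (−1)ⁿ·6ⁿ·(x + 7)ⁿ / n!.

The ratio of consecutive coefficients is 6 · 1/(n+1) → 0.
Since the limit is 0 < 1 for every x, the series converges on all of ℝ and R = ∞.

(−∞, ∞)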